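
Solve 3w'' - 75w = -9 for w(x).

Divide through by 3: w'' - 25w = -3.
Characteristic equation r² - 25 = 0 factors as (r - 5)(r + 5) = 0, so r = 5, -5.
Hence w_h = C1*exp(5*x) + C2*exp(-5*x).
For the particular solution try w_p = A0. Substituting and matching coefficients of each power of x gives A0 = 3/25, so w_p = 3/25.

w = 3/25 + C1*exp(5*x) + C2*exp(-5*x)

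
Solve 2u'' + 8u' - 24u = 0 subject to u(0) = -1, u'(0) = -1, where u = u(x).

u = -7*exp(2*x)/8 - exp(-6*x)/8

Divide through by 2: u'' + 4u' - 12u = 0.
Characteristic equation r² + 4r - 12 = 0 factors as (r - 2)(r + 6) = 0, so r = 2, -6.
Hence u_h = C1*exp(2*x) + C2*exp(-6*x).
Apply the initial conditions: u(0) = C1 + C2 = -1 and u'(0) = -6*C2 + 2*C1 = -1. Solving gives C1 = -7/8, C2 = -1/8.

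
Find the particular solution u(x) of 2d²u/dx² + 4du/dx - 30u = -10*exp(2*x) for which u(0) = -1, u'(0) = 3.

Divide through by 2: u'' + 2u' - 15u = -5*exp(2*x).
Characteristic equation r² + 2r - 15 = 0 factors as (r + 5)(r - 3) = 0, so r = -5, 3.
Hence u_h = C1*exp(-5*x) + C2*exp(3*x).
Try u_p = A*exp(2*x). Substituting into the equation and dividing by exp(2*x) gives A = 5/7, so u_p = 5*exp(2*x)/7.
General solution: u = 5*exp(2*x)/7 + C1*exp(-5*x) + C2*exp(3*x).
Apply the initial conditions: u(0) = 5/7 + C1 + C2 = -1 and u'(0) = 10/7 - 5*C1 + 3*C2 = 3. Solving gives C1 = -47/56, C2 = -7/8.

u = -47*exp(-5*x)/56 - 7*exp(3*x)/8 + 5*exp(2*x)/7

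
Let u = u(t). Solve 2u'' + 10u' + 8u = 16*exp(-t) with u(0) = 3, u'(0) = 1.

Divide through by 2: u'' + 5u' + 4u = 8*exp(-t).
Characteristic equation r² + 5r + 4 = 0 factors as (r + 1)(r + 4) = 0, so r = -1, -4.
Hence u_h = C1*exp(-t) + C2*exp(-4*t).
Since exp(-t) solves the homogeneous equation (r = -1 is a root of multiplicity 1), multiply the trial by t. Try u_p = A*t*exp(-t). Substituting into the equation and dividing by exp(-t) gives A = 8/3, so u_p = 8*t*exp(-t)/3.
General solution: u = C1*exp(-t) + C2*exp(-4*t) + 8*t*exp(-t)/3.
Apply the initial conditions: u(0) = C1 + C2 = 3 and u'(0) = 8/3 - C1 - 4*C2 = 1. Solving gives C1 = 31/9, C2 = -4/9.

u = -4*exp(-4*t)/9 + 31*exp(-t)/9 + 8*t*exp(-t)/3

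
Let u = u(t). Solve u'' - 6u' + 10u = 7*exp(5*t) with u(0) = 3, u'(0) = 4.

Characteristic equation r² - 6r + 10 = 0 has discriminant (-6)² - 4·(10) = -4 < 0, so r = 3 ± i.
Hence u_h = C1*cos(t)*exp(3*t) + C2*exp(3*t)*sin(t).
Try u_p = A*exp(5*t). Substituting into the equation and dividing by exp(5*t) gives A = 7/5, so u_p = 7*exp(5*t)/5.
General solution: u = 7*exp(5*t)/5 + C1*cos(t)*exp(3*t) + C2*exp(3*t)*sin(t).
Apply the initial conditions: u(0) = 7/5 + C1 = 3 and u'(0) = 7 + C2 + 3*C1 = 4. Solving gives C1 = 8/5, C2 = -39/5.

u = 7*exp(5*t)/5 - 39*exp(3*t)*sin(t)/5 + 8*cos(t)*exp(3*t)/5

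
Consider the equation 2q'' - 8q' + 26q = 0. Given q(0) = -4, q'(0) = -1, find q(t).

q = -4*cos(3*t)*exp(2*t) + 7*exp(2*t)*sin(3*t)/3

Divide through by 2: q'' - 4q' + 13q = 0.
Characteristic equation r² - 4r + 13 = 0 has discriminant (-4)² - 4·(13) = -36 < 0, so r = 2 ± 3i.
Hence q_h = C1*cos(3*t)*exp(2*t) + C2*exp(2*t)*sin(3*t).
Apply the initial conditions: q(0) = C1 = -4 and q'(0) = 2*C1 + 3*C2 = -1. Solving gives C1 = -4, C2 = 7/3.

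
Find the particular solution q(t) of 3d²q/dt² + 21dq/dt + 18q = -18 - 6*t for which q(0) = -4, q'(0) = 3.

Divide through by 3: q'' + 7q' + 6q = -6 - 2*t.
Characteristic equation r² + 7r + 6 = 0 factors as (r + 6)(r + 1) = 0, so r = -6, -1.
Hence q_h = C1*exp(-6*t) + C2*exp(-t).
For the particular solution try q_p = A0 + A1*t. Substituting and matching coefficients of each power of t gives A0 = -11/18, A1 = -1/3, so q_p = -11/18 - t/3.
General solution: q = -11/18 - t/3 + C1*exp(-6*t) + C2*exp(-t).
Apply the initial conditions: q(0) = -11/18 + C1 + C2 = -4 and q'(0) = -1/3 - C2 - 6*C1 = 3. Solving gives C1 = 1/90, C2 = -17/5.

q = -11/18 - 17*exp(-t)/5 - t/3 + exp(-6*t)/90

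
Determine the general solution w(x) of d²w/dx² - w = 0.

w = C1*exp(-x) + C2*exp(x)

Characteristic equation r² - 1 = 0 factors as (r + 1)(r - 1) = 0, so r = -1, 1.
Hence w_h = C1*exp(-x) + C2*exp(x).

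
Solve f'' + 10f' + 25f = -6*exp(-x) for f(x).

f = -3*exp(-x)/8 + C1*exp(-5*x) + C2*x*exp(-5*x)

Characteristic equation r² + 10r + 25 = 0 has discriminant (10)² - 4·(25) = 0, so r = -5 is a repeated root.
Hence f_h = (C1 + C2*x)*exp(-5*x).
Try f_p = A*exp(-x). Substituting into the equation and dividing by exp(-x) gives A = -3/8, so f_p = -3*exp(-x)/8.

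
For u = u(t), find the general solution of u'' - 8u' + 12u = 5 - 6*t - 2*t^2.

u = -1/27 - 13*t/18 - t**2/6 + C1*exp(6*t) + C2*exp(2*t)

Characteristic equation r² - 8r + 12 = 0 factors as (r - 6)(r - 2) = 0, so r = 6, 2.
Hence u_h = C1*exp(6*t) + C2*exp(2*t).
For the particular solution try u_p = A0 + A1*t + A2*t^2. Substituting and matching coefficients of each power of t gives A0 = -1/27, A1 = -13/18, A2 = -1/6, so u_p = -1/27 - 13*t/18 - t^2/6.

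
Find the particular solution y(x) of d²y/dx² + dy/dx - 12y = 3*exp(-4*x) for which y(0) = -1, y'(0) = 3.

y = -45*exp(-4*x)/49 - 4*exp(3*x)/49 - 3*x*exp(-4*x)/7

Characteristic equation r² + r - 12 = 0 factors as (r - 3)(r + 4) = 0, so r = 3, -4.
Hence y_h = C1*exp(3*x) + C2*exp(-4*x).
Since exp(-4*x) solves the homogeneous equation (r = -4 is a root of multiplicity 1), multiply the trial by x. Try y_p = A*x*exp(-4*x). Substituting into the equation and dividing by exp(-4*x) gives A = -3/7, so y_p = -3*x*exp(-4*x)/7.
General solution: y = C1*exp(3*x) + C2*exp(-4*x) - 3*x*exp(-4*x)/7.
Apply the initial conditions: y(0) = C1 + C2 = -1 and y'(0) = -3/7 - 4*C2 + 3*C1 = 3. Solving gives C1 = -4/49, C2 = -45/49.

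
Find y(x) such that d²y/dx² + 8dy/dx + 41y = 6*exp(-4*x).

Characteristic equation r² + 8r + 41 = 0 has discriminant (8)² - 4·(41) = -100 < 0, so r = -4 ± 5i.
Hence y_h = C1*cos(5*x)*exp(-4*x) + C2*exp(-4*x)*sin(5*x).
Try y_p = A*exp(-4*x). Substituting into the equation and dividing by exp(-4*x) gives A = 6/25, so y_p = 6*exp(-4*x)/25.

y = 6*exp(-4*x)/25 + C1*cos(5*x)*exp(-4*x) + C2*exp(-4*x)*sin(5*x)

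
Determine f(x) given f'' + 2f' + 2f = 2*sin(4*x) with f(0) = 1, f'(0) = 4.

Characteristic equation r² + 2r + 2 = 0 has discriminant (2)² - 4·(2) = -4 < 0, so r = -1 ± i.
Hence f_h = C1*cos(x)*exp(-x) + C2*exp(-x)*sin(x).
Try f_p = A*cos(4*x) + B*sin(4*x). Substituting and equating the coefficients of cos(4x) and sin(4x) gives A = -4/65, B = -7/65, so f_p = -7*sin(4*x)/65 - 4*cos(4*x)/65.
General solution: f = -7*sin(4*x)/65 - 4*cos(4*x)/65 + C1*cos(x)*exp(-x) + C2*exp(-x)*sin(x).
Apply the initial conditions: f(0) = -4/65 + C1 = 1 and f'(0) = -28/65 + C2 - C1 = 4. Solving gives C1 = 69/65, C2 = 357/65.

f = -7*sin(4*x)/65 - 4*cos(4*x)/65 + 69*cos(x)*exp(-x)/65 + 357*exp(-x)*sin(x)/65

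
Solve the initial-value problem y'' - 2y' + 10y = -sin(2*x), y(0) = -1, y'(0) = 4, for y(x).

y = -3*sin(2*x)/26 - cos(2*x)/13 - 12*cos(3*x)*exp(x)/13 + 67*exp(x)*sin(3*x)/39

Characteristic equation r² - 2r + 10 = 0 has discriminant (-2)² - 4·(10) = -36 < 0, so r = 1 ± 3i.
Hence y_h = C1*cos(3*x)*exp(x) + C2*exp(x)*sin(3*x).
Try y_p = A*cos(2*x) + B*sin(2*x). Substituting and equating the coefficients of cos(2x) and sin(2x) gives A = -1/13, B = -3/26, so y_p = -3*sin(2*x)/26 - cos(2*x)/13.
General solution: y = -3*sin(2*x)/26 - cos(2*x)/13 + C1*cos(3*x)*exp(x) + C2*exp(x)*sin(3*x).
Apply the initial conditions: y(0) = -1/13 + C1 = -1 and y'(0) = -3/13 + C1 + 3*C2 = 4. Solving gives C1 = -12/13, C2 = 67/39.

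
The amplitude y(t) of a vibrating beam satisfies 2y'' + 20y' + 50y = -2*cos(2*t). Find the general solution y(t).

y = -21*cos(2*t)/841 - 20*sin(2*t)/841 + C1*exp(-5*t) + C2*t*exp(-5*t)

Divide through by 2: y'' + 10y' + 25y = -cos(2*t).
Characteristic equation r² + 10r + 25 = 0 has discriminant (10)² - 4·(25) = 0, so r = -5 is a repeated root.
Hence y_h = (C1 + C2*t)*exp(-5*t).
Try y_p = A*cos(2*t) + B*sin(2*t). Substituting and equating the coefficients of cos(2t) and sin(2t) gives A = -21/841, B = -20/841, so y_p = -21*cos(2*t)/841 - 20*sin(2*t)/841.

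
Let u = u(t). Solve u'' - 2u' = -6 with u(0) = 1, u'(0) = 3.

u = 1 + 3*t

Characteristic equation r² - 2r = 0 factors as (r - 2)r = 0, so r = 2, 0.
Hence u_h = C1*exp(2*t) + C2.
Since 0 is a characteristic root (multiplicity 1), multiply the polynomial trial by t: try u_p = A0*t. Substituting and matching coefficients of each power of t gives A0 = 3, so u_p = 3*t.
General solution: u = C2 + 3*t + C1*exp(2*t).
Apply the initial conditions: u(0) = C1 + C2 = 1 and u'(0) = 3 + 2*C1 = 3. Solving gives C1 = 0, C2 = 1.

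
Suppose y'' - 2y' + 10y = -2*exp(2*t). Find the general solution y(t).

Characteristic equation r² - 2r + 10 = 0 has discriminant (-2)² - 4·(10) = -36 < 0, so r = 1 ± 3i.
Hence y_h = C1*cos(3*t)*exp(t) + C2*exp(t)*sin(3*t).
Try y_p = A*exp(2*t). Substituting into the equation and dividing by exp(2*t) gives A = -1/5, so y_p = -exp(2*t)/5.

y = -exp(2*t)/5 + C1*cos(3*t)*exp(t) + C2*exp(t)*sin(3*t)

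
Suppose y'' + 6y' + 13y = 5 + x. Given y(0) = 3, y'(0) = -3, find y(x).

y = 59/169 + x/13 + 412*exp(-3*x)*sin(2*x)/169 + 448*cos(2*x)*exp(-3*x)/169

Characteristic equation r² + 6r + 13 = 0 has discriminant (6)² - 4·(13) = -16 < 0, so r = -3 ± 2i.
Hence y_h = C1*cos(2*x)*exp(-3*x) + C2*exp(-3*x)*sin(2*x).
For the particular solution try y_p = A0 + A1*x. Substituting and matching coefficients of each power of x gives A0 = 59/169, A1 = 1/13, so y_p = 59/169 + x/13.
General solution: y = 59/169 + x/13 + C1*cos(2*x)*exp(-3*x) + C2*exp(-3*x)*sin(2*x).
Apply the initial conditions: y(0) = 59/169 + C1 = 3 and y'(0) = 1/13 - 3*C1 + 2*C2 = -3. Solving gives C1 = 448/169, C2 = 412/169.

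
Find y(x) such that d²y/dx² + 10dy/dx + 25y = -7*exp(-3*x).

y = -7*exp(-3*x)/4 + C1*exp(-5*x) + C2*x*exp(-5*x)

Characteristic equation r² + 10r + 25 = 0 has discriminant (10)² - 4·(25) = 0, so r = -5 is a repeated root.
Hence y_h = (C1 + C2*x)*exp(-5*x).
Try y_p = A*exp(-3*x). Substituting into the equation and dividing by exp(-3*x) gives A = -7/4, so y_p = -7*exp(-3*x)/4.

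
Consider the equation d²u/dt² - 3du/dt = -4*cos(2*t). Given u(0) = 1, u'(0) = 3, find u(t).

Characteristic equation r² - 3r = 0 factors as (r - 3)r = 0, so r = 3, 0.
Hence u_h = C1*exp(3*t) + C2.
Try u_p = A*cos(2*t) + B*sin(2*t). Substituting and equating the coefficients of cos(2t) and sin(2t) gives A = 4/13, B = 6/13, so u_p = 4*cos(2*t)/13 + 6*sin(2*t)/13.
General solution: u = C2 + 4*cos(2*t)/13 + 6*sin(2*t)/13 + C1*exp(3*t).
Apply the initial conditions: u(0) = 4/13 + C1 + C2 = 1 and u'(0) = 12/13 + 3*C1 = 3. Solving gives C1 = 9/13, C2 = 0.

u = 4*cos(2*t)/13 + 6*sin(2*t)/13 + 9*exp(3*t)/13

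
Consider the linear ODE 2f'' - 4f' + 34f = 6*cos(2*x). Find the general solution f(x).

Divide through by 2: f'' - 2f' + 17f = 3*cos(2*x).
Characteristic equation r² - 2r + 17 = 0 has discriminant (-2)² - 4·(17) = -64 < 0, so r = 1 ± 4i.
Hence f_h = C1*cos(4*x)*exp(x) + C2*exp(x)*sin(4*x).
Try f_p = A*cos(2*x) + B*sin(2*x). Substituting and equating the coefficients of cos(2x) and sin(2x) gives A = 39/185, B = -12/185, so f_p = -12*sin(2*x)/185 + 39*cos(2*x)/185.

f = -12*sin(2*x)/185 + 39*cos(2*x)/185 + C1*cos(4*x)*exp(x) + C2*exp(x)*sin(4*x)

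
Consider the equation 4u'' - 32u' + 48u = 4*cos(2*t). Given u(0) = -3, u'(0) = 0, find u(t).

Divide through by 4: u'' - 8u' + 12u = cos(2*t).
Characteristic equation r² - 8r + 12 = 0 factors as (r - 6)(r - 2) = 0, so r = 6, 2.
Hence u_h = C1*exp(6*t) + C2*exp(2*t).
Try u_p = A*cos(2*t) + B*sin(2*t). Substituting and equating the coefficients of cos(2t) and sin(2t) gives A = 1/40, B = -1/20, so u_p = -sin(2*t)/20 + cos(2*t)/40.
General solution: u = -sin(2*t)/20 + cos(2*t)/40 + C1*exp(6*t) + C2*exp(2*t).
Apply the initial conditions: u(0) = 1/40 + C1 + C2 = -3 and u'(0) = -1/10 + 2*C2 + 6*C1 = 0. Solving gives C1 = 123/80, C2 = -73/16.

u = -73*exp(2*t)/16 - sin(2*t)/20 + cos(2*t)/40 + 123*exp(6*t)/80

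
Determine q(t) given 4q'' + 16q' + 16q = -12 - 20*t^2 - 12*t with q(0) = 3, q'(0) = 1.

q = -15/8 - 5*t**2/4 + 7*t/4 + 39*exp(-2*t)/8 + 9*t*exp(-2*t)

Divide through by 4: q'' + 4q' + 4q = -3 - 5*t^2 - 3*t.
Characteristic equation r² + 4r + 4 = 0 has discriminant (4)² - 4·(4) = 0, so r = -2 is a repeated root.
Hence q_h = (C1 + C2*t)*exp(-2*t).
For the particular solution try q_p = A0 + A1*t + A2*t^2. Substituting and matching coefficients of each power of t gives A0 = -15/8, A1 = 7/4, A2 = -5/4, so q_p = -15/8 - 5*t^2/4 + 7*t/4.
General solution: q = -15/8 - 5*t^2/4 + 7*t/4 + C1*exp(-2*t) + C2*t*exp(-2*t).
Apply the initial conditions: q(0) = -15/8 + C1 = 3 and q'(0) = 7/4 + C2 - 2*C1 = 1. Solving gives C1 = 39/8, C2 = 9.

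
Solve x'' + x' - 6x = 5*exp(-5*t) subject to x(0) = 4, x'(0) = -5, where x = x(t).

x = 5*exp(-5*t)/14 + 21*exp(-3*t)/10 + 54*exp(2*t)/35

Characteristic equation r² + r - 6 = 0 factors as (r - 2)(r + 3) = 0, so r = 2, -3.
Hence x_h = C1*exp(2*t) + C2*exp(-3*t).
Try x_p = A*exp(-5*t). Substituting into the equation and dividing by exp(-5*t) gives A = 5/14, so x_p = 5*exp(-5*t)/14.
General solution: x = 5*exp(-5*t)/14 + C1*exp(2*t) + C2*exp(-3*t).
Apply the initial conditions: x(0) = 5/14 + C1 + C2 = 4 and x'(0) = -25/14 - 3*C2 + 2*C1 = -5. Solving gives C1 = 54/35, C2 = 21/10.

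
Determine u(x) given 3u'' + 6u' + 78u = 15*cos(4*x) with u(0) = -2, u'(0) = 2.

u = 10*sin(4*x)/41 + 25*cos(4*x)/82 - 189*cos(5*x)*exp(-x)/82 - 21*exp(-x)*sin(5*x)/82

Divide through by 3: u'' + 2u' + 26u = 5*cos(4*x).
Characteristic equation r² + 2r + 26 = 0 has discriminant (2)² - 4·(26) = -100 < 0, so r = -1 ± 5i.
Hence u_h = C1*cos(5*x)*exp(-x) + C2*exp(-x)*sin(5*x).
Try u_p = A*cos(4*x) + B*sin(4*x). Substituting and equating the coefficients of cos(4x) and sin(4x) gives A = 25/82, B = 10/41, so u_p = 10*sin(4*x)/41 + 25*cos(4*x)/82.
General solution: u = 10*sin(4*x)/41 + 25*cos(4*x)/82 + C1*cos(5*x)*exp(-x) + C2*exp(-x)*sin(5*x).
Apply the initial conditions: u(0) = 25/82 + C1 = -2 and u'(0) = 40/41 - C1 + 5*C2 = 2. Solving gives C1 = -189/82, C2 = -21/82.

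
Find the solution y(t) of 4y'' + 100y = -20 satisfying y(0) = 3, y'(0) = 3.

y = -1/5 + 3*sin(5*t)/5 + 16*cos(5*t)/5

Divide through by 4: y'' + 25y = -5.
Characteristic equation r² + 25 = 0 has discriminant (0)² - 4·(25) = -100 < 0, so r = ± 5i.
Hence y_h = C1*cos(5*t) + C2*sin(5*t).
For the particular solution try y_p = A0. Substituting and matching coefficients of each power of t gives A0 = -1/5, so y_p = -1/5.
General solution: y = -1/5 + C1*cos(5*t) + C2*sin(5*t).
Apply the initial conditions: y(0) = -1/5 + C1 = 3 and y'(0) = 5*C2 = 3. Solving gives C1 = 16/5, C2 = 3/5.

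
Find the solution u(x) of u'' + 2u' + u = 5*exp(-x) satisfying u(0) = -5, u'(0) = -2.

Characteristic equation r² + 2r + 1 = 0 has discriminant (2)² - 4·(1) = 0, so r = -1 is a repeated root.
Hence u_h = (C1 + C2*x)*exp(-x).
Since exp(-x) solves the homogeneous equation (r = -1 is a root of multiplicity 2), multiply the trial by x^2. Try u_p = A*x^2*exp(-x). Substituting into the equation and dividing by exp(-x) gives A = 5/2, so u_p = 5*x^2*exp(-x)/2.
General solution: u = C1*exp(-x) + 5*x^2*exp(-x)/2 + C2*x*exp(-x).
Apply the initial conditions: u(0) = C1 = -5 and u'(0) = C2 - C1 = -2. Solving gives C1 = -5, C2 = -7.

u = -5*exp(-x) - 7*x*exp(-x) + 5*x**2*exp(-x)/2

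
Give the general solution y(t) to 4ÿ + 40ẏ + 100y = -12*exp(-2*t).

y = -exp(-2*t)/3 + C1*exp(-5*t) + C2*t*exp(-5*t)

Divide through by 4: y'' + 10y' + 25y = -3*exp(-2*t).
Characteristic equation r² + 10r + 25 = 0 has discriminant (10)² - 4·(25) = 0, so r = -5 is a repeated root.
Hence y_h = (C1 + C2*t)*exp(-5*t).
Try y_p = A*exp(-2*t). Substituting into the equation and dividing by exp(-2*t) gives A = -1/3, so y_p = -exp(-2*t)/3.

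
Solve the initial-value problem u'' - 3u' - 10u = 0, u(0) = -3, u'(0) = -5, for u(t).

u = -11*exp(5*t)/7 - 10*exp(-2*t)/7

Characteristic equation r² - 3r - 10 = 0 factors as (r + 2)(r - 5) = 0, so r = -2, 5.
Hence u_h = C1*exp(-2*t) + C2*exp(5*t).
Apply the initial conditions: u(0) = C1 + C2 = -3 and u'(0) = -2*C1 + 5*C2 = -5. Solving gives C1 = -10/7, C2 = -11/7.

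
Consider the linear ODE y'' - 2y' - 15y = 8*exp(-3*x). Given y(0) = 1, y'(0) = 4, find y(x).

y = -x*exp(-3*x) + exp(5*x)

Characteristic equation r² - 2r - 15 = 0 factors as (r + 3)(r - 5) = 0, so r = -3, 5.
Hence y_h = C1*exp(-3*x) + C2*exp(5*x).
Since exp(-3*x) solves the homogeneous equation (r = -3 is a root of multiplicity 1), multiply the trial by x. Try y_p = A*x*exp(-3*x). Substituting into the equation and dividing by exp(-3*x) gives A = -1, so y_p = -x*exp(-3*x).
General solution: y = C1*exp(-3*x) + C2*exp(5*x) - x*exp(-3*x).
Apply the initial conditions: y(0) = C1 + C2 = 1 and y'(0) = -1 - 3*C1 + 5*C2 = 4. Solving gives C1 = 0, C2 = 1.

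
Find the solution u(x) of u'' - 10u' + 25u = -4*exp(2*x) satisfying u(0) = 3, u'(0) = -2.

Characteristic equation r² - 10r + 25 = 0 has discriminant (-10)² - 4·(25) = 0, so r = 5 is a repeated root.
Hence u_h = (C1 + C2*x)*exp(5*x).
Try u_p = A*exp(2*x). Substituting into the equation and dividing by exp(2*x) gives A = -4/9, so u_p = -4*exp(2*x)/9.
General solution: u = -4*exp(2*x)/9 + C1*exp(5*x) + C2*x*exp(5*x).
Apply the initial conditions: u(0) = -4/9 + C1 = 3 and u'(0) = -8/9 + C2 + 5*C1 = -2. Solving gives C1 = 31/9, C2 = -55/3.

u = -4*exp(2*x)/9 + 31*exp(5*x)/9 - 55*x*exp(5*x)/3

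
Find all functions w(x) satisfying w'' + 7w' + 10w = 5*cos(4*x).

Characteristic equation r² + 7r + 10 = 0 factors as (r + 5)(r + 2) = 0, so r = -5, -2.
Hence w_h = C1*exp(-5*x) + C2*exp(-2*x).
Try w_p = A*cos(4*x) + B*sin(4*x). Substituting and equating the coefficients of cos(4x) and sin(4x) gives A = -3/82, B = 7/41, so w_p = -3*cos(4*x)/82 + 7*sin(4*x)/41.

w = -3*cos(4*x)/82 + 7*sin(4*x)/41 + C1*exp(-5*x) + C2*exp(-2*x)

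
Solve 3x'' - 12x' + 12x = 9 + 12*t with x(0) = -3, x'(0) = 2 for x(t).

Divide through by 3: x'' - 4x' + 4x = 3 + 4*t.
Characteristic equation r² - 4r + 4 = 0 has discriminant (-4)² - 4·(4) = 0, so r = 2 is a repeated root.
Hence x_h = (C1 + C2*t)*exp(2*t).
For the particular solution try x_p = A0 + A1*t. Substituting and matching coefficients of each power of t gives A0 = 7/4, A1 = 1, so x_p = 7/4 + t.
General solution: x = 7/4 + t + C1*exp(2*t) + C2*t*exp(2*t).
Apply the initial conditions: x(0) = 7/4 + C1 = -3 and x'(0) = 1 + C2 + 2*C1 = 2. Solving gives C1 = -19/4, C2 = 21/2.

x = 7/4 + t - 19*exp(2*t)/4 + 21*t*exp(2*t)/2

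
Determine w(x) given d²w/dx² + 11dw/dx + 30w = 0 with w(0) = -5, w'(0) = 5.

Characteristic equation r² + 11r + 30 = 0 factors as (r + 6)(r + 5) = 0, so r = -6, -5.
Hence w_h = C1*exp(-6*x) + C2*exp(-5*x).
Apply the initial conditions: w(0) = C1 + C2 = -5 and w'(0) = -6*C1 - 5*C2 = 5. Solving gives C1 = 20, C2 = -25.

w = -25*exp(-5*x) + 20*exp(-6*x)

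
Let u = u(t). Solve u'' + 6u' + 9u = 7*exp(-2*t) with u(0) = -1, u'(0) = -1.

u = -8*exp(-3*t) + 7*exp(-2*t) - 11*t*exp(-3*t)

Characteristic equation r² + 6r + 9 = 0 has discriminant (6)² - 4·(9) = 0, so r = -3 is a repeated root.
Hence u_h = (C1 + C2*t)*exp(-3*t).
Try u_p = A*exp(-2*t). Substituting into the equation and dividing by exp(-2*t) gives A = 7, so u_p = 7*exp(-2*t).
General solution: u = 7*exp(-2*t) + C1*exp(-3*t) + C2*t*exp(-3*t).
Apply the initial conditions: u(0) = 7 + C1 = -1 and u'(0) = -14 + C2 - 3*C1 = -1. Solving gives C1 = -8, C2 = -11.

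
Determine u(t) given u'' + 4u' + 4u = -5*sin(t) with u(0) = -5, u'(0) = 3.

Characteristic equation r² + 4r + 4 = 0 has discriminant (4)² - 4·(4) = 0, so r = -2 is a repeated root.
Hence u_h = (C1 + C2*t)*exp(-2*t).
Try u_p = A*cos(t) + B*sin(t). Substituting and equating the coefficients of cos(t) and sin(t) gives A = 4/5, B = -3/5, so u_p = -3*sin(t)/5 + 4*cos(t)/5.
General solution: u = -3*sin(t)/5 + 4*cos(t)/5 + C1*exp(-2*t) + C2*t*exp(-2*t).
Apply the initial conditions: u(0) = 4/5 + C1 = -5 and u'(0) = -3/5 + C2 - 2*C1 = 3. Solving gives C1 = -29/5, C2 = -8.

u = -29*exp(-2*t)/5 - 3*sin(t)/5 + 4*cos(t)/5 - 8*t*exp(-2*t)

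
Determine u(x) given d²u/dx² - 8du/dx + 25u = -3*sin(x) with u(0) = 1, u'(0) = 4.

u = -9*sin(x)/80 - 3*cos(x)/80 - exp(4*x)*sin(3*x)/80 + 83*cos(3*x)*exp(4*x)/80

Characteristic equation r² - 8r + 25 = 0 has discriminant (-8)² - 4·(25) = -36 < 0, so r = 4 ± 3i.
Hence u_h = C1*cos(3*x)*exp(4*x) + C2*exp(4*x)*sin(3*x).
Try u_p = A*cos(x) + B*sin(x). Substituting and equating the coefficients of cos(x) and sin(x) gives A = -3/80, B = -9/80, so u_p = -9*sin(x)/80 - 3*cos(x)/80.
General solution: u = -9*sin(x)/80 - 3*cos(x)/80 + C1*cos(3*x)*exp(4*x) + C2*exp(4*x)*sin(3*x).
Apply the initial conditions: u(0) = -3/80 + C1 = 1 and u'(0) = -9/80 + 3*C2 + 4*C1 = 4. Solving gives C1 = 83/80, C2 = -1/80.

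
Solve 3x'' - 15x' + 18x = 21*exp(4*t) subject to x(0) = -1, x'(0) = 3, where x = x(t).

Divide through by 3: x'' - 5x' + 6x = 7*exp(4*t).
Characteristic equation r² - 5r + 6 = 0 factors as (r - 3)(r - 2) = 0, so r = 3, 2.
Hence x_h = C1*exp(3*t) + C2*exp(2*t).
Try x_p = A*exp(4*t). Substituting into the equation and dividing by exp(4*t) gives A = 7/2, so x_p = 7*exp(4*t)/2.
General solution: x = 7*exp(4*t)/2 + C1*exp(3*t) + C2*exp(2*t).
Apply the initial conditions: x(0) = 7/2 + C1 + C2 = -1 and x'(0) = 14 + 2*C2 + 3*C1 = 3. Solving gives C1 = -2, C2 = -5/2.

x = -2*exp(3*t) - 5*exp(2*t)/2 + 7*exp(4*t)/2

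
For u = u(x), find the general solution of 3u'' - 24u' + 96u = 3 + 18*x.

Divide through by 3: u'' - 8u' + 32u = 1 + 6*x.
Characteristic equation r² - 8r + 32 = 0 has discriminant (-8)² - 4·(32) = -64 < 0, so r = 4 ± 4i.
Hence u_h = C1*cos(4*x)*exp(4*x) + C2*exp(4*x)*sin(4*x).
For the particular solution try u_p = A0 + A1*x. Substituting and matching coefficients of each power of x gives A0 = 5/64, A1 = 3/16, so u_p = 5/64 + 3*x/16.

u = 5/64 + 3*x/16 + C1*cos(4*x)*exp(4*x) + C2*exp(4*x)*sin(4*x)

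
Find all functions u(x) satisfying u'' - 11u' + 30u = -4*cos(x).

u = -58*cos(x)/481 + 22*sin(x)/481 + C1*exp(5*x) + C2*exp(6*x)

Characteristic equation r² - 11r + 30 = 0 factors as (r - 5)(r - 6) = 0, so r = 5, 6.
Hence u_h = C1*exp(5*x) + C2*exp(6*x).
Try u_p = A*cos(x) + B*sin(x). Substituting and equating the coefficients of cos(x) and sin(x) gives A = -58/481, B = 22/481, so u_p = -58*cos(x)/481 + 22*sin(x)/481.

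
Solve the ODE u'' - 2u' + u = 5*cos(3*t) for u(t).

u = -3*sin(3*t)/10 - 2*cos(3*t)/5 + C1*exp(t) + C2*t*exp(t)

Characteristic equation r² - 2r + 1 = 0 has discriminant (-2)² - 4·(1) = 0, so r = 1 is a repeated root.
Hence u_h = (C1 + C2*t)*exp(t).
Try u_p = A*cos(3*t) + B*sin(3*t). Substituting and equating the coefficients of cos(3t) and sin(3t) gives A = -2/5, B = -3/10, so u_p = -3*sin(3*t)/10 - 2*cos(3*t)/5.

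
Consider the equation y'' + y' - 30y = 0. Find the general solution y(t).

y = C1*exp(5*t) + C2*exp(-6*t)

Characteristic equation r² + r - 30 = 0 factors as (r - 5)(r + 6) = 0, so r = 5, -6.
Hence y_h = C1*exp(5*t) + C2*exp(-6*t).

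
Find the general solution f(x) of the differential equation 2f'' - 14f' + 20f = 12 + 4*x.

f = 37/50 + x/5 + C1*exp(5*x) + C2*exp(2*x)

Divide through by 2: f'' - 7f' + 10f = 6 + 2*x.
Characteristic equation r² - 7r + 10 = 0 factors as (r - 5)(r - 2) = 0, so r = 5, 2.
Hence f_h = C1*exp(5*x) + C2*exp(2*x).
For the particular solution try f_p = A0 + A1*x. Substituting and matching coefficients of each power of x gives A0 = 37/50, A1 = 1/5, so f_p = 37/50 + x/5.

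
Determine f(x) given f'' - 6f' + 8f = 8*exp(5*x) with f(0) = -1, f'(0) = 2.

Characteristic equation r² - 6r + 8 = 0 factors as (r - 4)(r - 2) = 0, so r = 4, 2.
Hence f_h = C1*exp(4*x) + C2*exp(2*x).
Try f_p = A*exp(5*x). Substituting into the equation and dividing by exp(5*x) gives A = 8/3, so f_p = 8*exp(5*x)/3.
General solution: f = 8*exp(5*x)/3 + C1*exp(4*x) + C2*exp(2*x).
Apply the initial conditions: f(0) = 8/3 + C1 + C2 = -1 and f'(0) = 40/3 + 2*C2 + 4*C1 = 2. Solving gives C1 = -2, C2 = -5/3.

f = -2*exp(4*x) - 5*exp(2*x)/3 + 8*exp(5*x)/3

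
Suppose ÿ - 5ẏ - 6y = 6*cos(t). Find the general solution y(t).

y = -21*cos(t)/37 - 15*sin(t)/37 + C1*exp(6*t) + C2*exp(-t)

Characteristic equation r² - 5r - 6 = 0 factors as (r - 6)(r + 1) = 0, so r = 6, -1.
Hence y_h = C1*exp(6*t) + C2*exp(-t).
Try y_p = A*cos(t) + B*sin(t). Substituting and equating the coefficients of cos(t) and sin(t) gives A = -21/37, B = -15/37, so y_p = -21*cos(t)/37 - 15*sin(t)/37.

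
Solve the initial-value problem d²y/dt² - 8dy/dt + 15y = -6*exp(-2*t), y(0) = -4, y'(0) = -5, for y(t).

y = -69*exp(3*t)/10 - 6*exp(-2*t)/35 + 43*exp(5*t)/14

Characteristic equation r² - 8r + 15 = 0 factors as (r - 3)(r - 5) = 0, so r = 3, 5.
Hence y_h = C1*exp(3*t) + C2*exp(5*t).
Try y_p = A*exp(-2*t). Substituting into the equation and dividing by exp(-2*t) gives A = -6/35, so y_p = -6*exp(-2*t)/35.
General solution: y = -6*exp(-2*t)/35 + C1*exp(3*t) + C2*exp(5*t).
Apply the initial conditions: y(0) = -6/35 + C1 + C2 = -4 and y'(0) = 12/35 + 3*C1 + 5*C2 = -5. Solving gives C1 = -69/10, C2 = 43/14.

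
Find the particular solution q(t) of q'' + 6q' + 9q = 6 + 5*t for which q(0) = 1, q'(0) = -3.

Characteristic equation r² + 6r + 9 = 0 has discriminant (6)² - 4·(9) = 0, so r = -3 is a repeated root.
Hence q_h = (C1 + C2*t)*exp(-3*t).
For the particular solution try q_p = A0 + A1*t. Substituting and matching coefficients of each power of t gives A0 = 8/27, A1 = 5/9, so q_p = 8/27 + 5*t/9.
General solution: q = 8/27 + 5*t/9 + C1*exp(-3*t) + C2*t*exp(-3*t).
Apply the initial conditions: q(0) = 8/27 + C1 = 1 and q'(0) = 5/9 + C2 - 3*C1 = -3. Solving gives C1 = 19/27, C2 = -13/9.

q = 8/27 + 5*t/9 + 19*exp(-3*t)/27 - 13*t*exp(-3*t)/9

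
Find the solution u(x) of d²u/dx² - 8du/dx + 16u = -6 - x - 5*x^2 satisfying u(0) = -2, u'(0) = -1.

Characteristic equation r² - 8r + 16 = 0 has discriminant (-8)² - 4·(16) = 0, so r = 4 is a repeated root.
Hence u_h = (C1 + C2*x)*exp(4*x).
For the particular solution try u_p = A0 + A1*x + A2*x^2. Substituting and matching coefficients of each power of x gives A0 = -67/128, A1 = -3/8, A2 = -5/16, so u_p = -67/128 - 5*x^2/16 - 3*x/8.
General solution: u = -67/128 - 5*x^2/16 - 3*x/8 + C1*exp(4*x) + C2*x*exp(4*x).
Apply the initial conditions: u(0) = -67/128 + C1 = -2 and u'(0) = -3/8 + C2 + 4*C1 = -1. Solving gives C1 = -189/128, C2 = 169/32.

u = -67/128 - 189*exp(4*x)/128 - 5*x**2/16 - 3*x/8 + 169*x*exp(4*x)/32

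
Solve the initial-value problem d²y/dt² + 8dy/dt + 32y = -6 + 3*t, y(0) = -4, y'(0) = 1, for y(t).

Characteristic equation r² + 8r + 32 = 0 has discriminant (8)² - 4·(32) = -64 < 0, so r = -4 ± 4i.
Hence y_h = C1*cos(4*t)*exp(-4*t) + C2*exp(-4*t)*sin(4*t).
For the particular solution try y_p = A0 + A1*t. Substituting and matching coefficients of each power of t gives A0 = -27/128, A1 = 3/32, so y_p = -27/128 + 3*t/32.
General solution: y = -27/128 + 3*t/32 + C1*cos(4*t)*exp(-4*t) + C2*exp(-4*t)*sin(4*t).
Apply the initial conditions: y(0) = -27/128 + C1 = -4 and y'(0) = 3/32 - 4*C1 + 4*C2 = 1. Solving gives C1 = -485/128, C2 = -57/16.

y = -27/128 + 3*t/32 - 485*cos(4*t)*exp(-4*t)/128 - 57*exp(-4*t)*sin(4*t)/16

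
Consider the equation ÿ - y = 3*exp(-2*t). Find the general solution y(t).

y = C1*exp(t) + C2*exp(-t) + exp(-2*t)

Characteristic equation r² - 1 = 0 factors as (r - 1)(r + 1) = 0, so r = 1, -1.
Hence y_h = C1*exp(t) + C2*exp(-t).
Try y_p = A*exp(-2*t). Substituting into the equation and dividing by exp(-2*t) gives A = 1, so y_p = exp(-2*t).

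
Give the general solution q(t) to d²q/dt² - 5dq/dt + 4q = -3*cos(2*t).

Characteristic equation r² - 5r + 4 = 0 factors as (r - 4)(r - 1) = 0, so r = 4, 1.
Hence q_h = C1*exp(4*t) + C2*exp(t).
Try q_p = A*cos(2*t) + B*sin(2*t). Substituting and equating the coefficients of cos(2t) and sin(2t) gives A = 0, B = 3/10, so q_p = 3*sin(2*t)/10.

q = 3*sin(2*t)/10 + C1*exp(4*t) + C2*exp(t)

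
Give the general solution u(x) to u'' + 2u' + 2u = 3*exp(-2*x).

u = 3*exp(-2*x)/2 + C1*cos(x)*exp(-x) + C2*exp(-x)*sin(x)

Characteristic equation r² + 2r + 2 = 0 has discriminant (2)² - 4·(2) = -4 < 0, so r = -1 ± i.
Hence u_h = C1*cos(x)*exp(-x) + C2*exp(-x)*sin(x).
Try u_p = A*exp(-2*x). Substituting into the equation and dividing by exp(-2*x) gives A = 3/2, so u_p = 3*exp(-2*x)/2.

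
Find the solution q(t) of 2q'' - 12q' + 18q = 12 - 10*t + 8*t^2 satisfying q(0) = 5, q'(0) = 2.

q = 16/27 + t/27 + 4*t**2/9 + 119*exp(3*t)/27 - 304*t*exp(3*t)/27

Divide through by 2: q'' - 6q' + 9q = 6 - 5*t + 4*t^2.
Characteristic equation r² - 6r + 9 = 0 has discriminant (-6)² - 4·(9) = 0, so r = 3 is a repeated root.
Hence q_h = (C1 + C2*t)*exp(3*t).
For the particular solution try q_p = A0 + A1*t + A2*t^2. Substituting and matching coefficients of each power of t gives A0 = 16/27, A1 = 1/27, A2 = 4/9, so q_p = 16/27 + t/27 + 4*t^2/9.
General solution: q = 16/27 + t/27 + 4*t^2/9 + C1*exp(3*t) + C2*t*exp(3*t).
Apply the initial conditions: q(0) = 16/27 + C1 = 5 and q'(0) = 1/27 + C2 + 3*C1 = 2. Solving gives C1 = 119/27, C2 = -304/27.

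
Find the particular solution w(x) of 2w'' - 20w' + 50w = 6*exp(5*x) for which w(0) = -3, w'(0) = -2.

Divide through by 2: w'' - 10w' + 25w = 3*exp(5*x).
Characteristic equation r² - 10r + 25 = 0 has discriminant (-10)² - 4·(25) = 0, so r = 5 is a repeated root.
Hence w_h = (C1 + C2*x)*exp(5*x).
Since exp(5*x) solves the homogeneous equation (r = 5 is a root of multiplicity 2), multiply the trial by x^2. Try w_p = A*x^2*exp(5*x). Substituting into the equation and dividing by exp(5*x) gives A = 3/2, so w_p = 3*x^2*exp(5*x)/2.
General solution: w = C1*exp(5*x) + 3*x^2*exp(5*x)/2 + C2*x*exp(5*x).
Apply the initial conditions: w(0) = C1 = -3 and w'(0) = C2 + 5*C1 = -2. Solving gives C1 = -3, C2 = 13.

w = -3*exp(5*x) + 13*x*exp(5*x) + 3*x**2*exp(5*x)/2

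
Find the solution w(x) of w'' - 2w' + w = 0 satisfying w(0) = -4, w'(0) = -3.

Characteristic equation r² - 2r + 1 = 0 has discriminant (-2)² - 4·(1) = 0, so r = 1 is a repeated root.
Hence w_h = (C1 + C2*x)*exp(x).
Apply the initial conditions: w(0) = C1 = -4 and w'(0) = C1 + C2 = -3. Solving gives C1 = -4, C2 = 1.

w = -4*exp(x) + x*exp(x)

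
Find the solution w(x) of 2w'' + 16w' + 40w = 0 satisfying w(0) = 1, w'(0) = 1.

Divide through by 2: w'' + 8w' + 20w = 0.
Characteristic equation r² + 8r + 20 = 0 has discriminant (8)² - 4·(20) = -16 < 0, so r = -4 ± 2i.
Hence w_h = C1*cos(2*x)*exp(-4*x) + C2*exp(-4*x)*sin(2*x).
Apply the initial conditions: w(0) = C1 = 1 and w'(0) = -4*C1 + 2*C2 = 1. Solving gives C1 = 1, C2 = 5/2.

w = cos(2*x)*exp(-4*x) + 5*exp(-4*x)*sin(2*x)/2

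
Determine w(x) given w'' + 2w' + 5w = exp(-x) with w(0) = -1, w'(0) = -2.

w = exp(-x)/4 - 5*cos(2*x)*exp(-x)/4 - 3*exp(-x)*sin(2*x)/2

Characteristic equation r² + 2r + 5 = 0 has discriminant (2)² - 4·(5) = -16 < 0, so r = -1 ± 2i.
Hence w_h = C1*cos(2*x)*exp(-x) + C2*exp(-x)*sin(2*x).
Try w_p = A*exp(-x). Substituting into the equation and dividing by exp(-x) gives A = 1/4, so w_p = exp(-x)/4.
General solution: w = exp(-x)/4 + C1*cos(2*x)*exp(-x) + C2*exp(-x)*sin(2*x).
Apply the initial conditions: w(0) = 1/4 + C1 = -1 and w'(0) = -1/4 - C1 + 2*C2 = -2. Solving gives C1 = -5/4, C2 = -3/2.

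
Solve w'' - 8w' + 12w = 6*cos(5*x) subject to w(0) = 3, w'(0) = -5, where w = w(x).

w = -635*exp(6*x)/244 - 240*sin(5*x)/1769 - 78*cos(5*x)/1769 + 655*exp(2*x)/116

Characteristic equation r² - 8r + 12 = 0 factors as (r - 6)(r - 2) = 0, so r = 6, 2.
Hence w_h = C1*exp(6*x) + C2*exp(2*x).
Try w_p = A*cos(5*x) + B*sin(5*x). Substituting and equating the coefficients of cos(5x) and sin(5x) gives A = -78/1769, B = -240/1769, so w_p = -240*sin(5*x)/1769 - 78*cos(5*x)/1769.
General solution: w = -240*sin(5*x)/1769 - 78*cos(5*x)/1769 + C1*exp(6*x) + C2*exp(2*x).
Apply the initial conditions: w(0) = -78/1769 + C1 + C2 = 3 and w'(0) = -1200/1769 + 2*C2 + 6*C1 = -5. Solving gives C1 = -635/244, C2 = 655/116.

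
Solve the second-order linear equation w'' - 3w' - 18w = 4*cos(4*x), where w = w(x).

w = -34*cos(4*x)/325 - 12*sin(4*x)/325 + C1*exp(-3*x) + C2*exp(6*x)

Characteristic equation r² - 3r - 18 = 0 factors as (r + 3)(r - 6) = 0, so r = -3, 6.
Hence w_h = C1*exp(-3*x) + C2*exp(6*x).
Try w_p = A*cos(4*x) + B*sin(4*x). Substituting and equating the coefficients of cos(4x) and sin(4x) gives A = -34/325, B = -12/325, so w_p = -34*cos(4*x)/325 - 12*sin(4*x)/325.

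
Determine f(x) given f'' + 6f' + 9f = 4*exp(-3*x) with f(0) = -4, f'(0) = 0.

f = -4*exp(-3*x) - 12*x*exp(-3*x) + 2*x**2*exp(-3*x)

Characteristic equation r² + 6r + 9 = 0 has discriminant (6)² - 4·(9) = 0, so r = -3 is a repeated root.
Hence f_h = (C1 + C2*x)*exp(-3*x).
Since exp(-3*x) solves the homogeneous equation (r = -3 is a root of multiplicity 2), multiply the trial by x^2. Try f_p = A*x^2*exp(-3*x). Substituting into the equation and dividing by exp(-3*x) gives A = 2, so f_p = 2*x^2*exp(-3*x).
General solution: f = C1*exp(-3*x) + 2*x^2*exp(-3*x) + C2*x*exp(-3*x).
Apply the initial conditions: f(0) = C1 = -4 and f'(0) = C2 - 3*C1 = 0. Solving gives C1 = -4, C2 = -12.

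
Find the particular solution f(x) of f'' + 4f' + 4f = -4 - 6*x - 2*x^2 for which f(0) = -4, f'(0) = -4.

f = -1/4 - 15*exp(-2*x)/4 - x/2 - x**2/2 - 11*x*exp(-2*x)

Characteristic equation r² + 4r + 4 = 0 has discriminant (4)² - 4·(4) = 0, so r = -2 is a repeated root.
Hence f_h = (C1 + C2*x)*exp(-2*x).
For the particular solution try f_p = A0 + A1*x + A2*x^2. Substituting and matching coefficients of each power of x gives A0 = -1/4, A1 = -1/2, A2 = -1/2, so f_p = -1/4 - x/2 - x^2/2.
General solution: f = -1/4 - x/2 - x^2/2 + C1*exp(-2*x) + C2*x*exp(-2*x).
Apply the initial conditions: f(0) = -1/4 + C1 = -4 and f'(0) = -1/2 + C2 - 2*C1 = -4. Solving gives C1 = -15/4, C2 = -11.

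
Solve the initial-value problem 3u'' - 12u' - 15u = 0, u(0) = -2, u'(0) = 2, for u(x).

Divide through by 3: u'' - 4u' - 5u = 0.
Characteristic equation r² - 4r - 5 = 0 factors as (r + 1)(r - 5) = 0, so r = -1, 5.
Hence u_h = C1*exp(-x) + C2*exp(5*x).
Apply the initial conditions: u(0) = C1 + C2 = -2 and u'(0) = -C1 + 5*C2 = 2. Solving gives C1 = -2, C2 = 0.

u = -2*exp(-x)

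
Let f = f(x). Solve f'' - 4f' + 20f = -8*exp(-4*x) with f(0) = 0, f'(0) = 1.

f = -2*exp(-4*x)/13 + exp(2*x)*sin(4*x)/52 + 2*cos(4*x)*exp(2*x)/13

Characteristic equation r² - 4r + 20 = 0 has discriminant (-4)² - 4·(20) = -64 < 0, so r = 2 ± 4i.
Hence f_h = C1*cos(4*x)*exp(2*x) + C2*exp(2*x)*sin(4*x).
Try f_p = A*exp(-4*x). Substituting into the equation and dividing by exp(-4*x) gives A = -2/13, so f_p = -2*exp(-4*x)/13.
General solution: f = -2*exp(-4*x)/13 + C1*cos(4*x)*exp(2*x) + C2*exp(2*x)*sin(4*x).
Apply the initial conditions: f(0) = -2/13 + C1 = 0 and f'(0) = 8/13 + 2*C1 + 4*C2 = 1. Solving gives C1 = 2/13, C2 = 1/52.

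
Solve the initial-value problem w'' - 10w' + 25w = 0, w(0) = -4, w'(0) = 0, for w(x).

w = -4*exp(5*x) + 20*x*exp(5*x)

Characteristic equation r² - 10r + 25 = 0 has discriminant (-10)² - 4·(25) = 0, so r = 5 is a repeated root.
Hence w_h = (C1 + C2*x)*exp(5*x).
Apply the initial conditions: w(0) = C1 = -4 and w'(0) = C2 + 5*C1 = 0. Solving gives C1 = -4, C2 = 20.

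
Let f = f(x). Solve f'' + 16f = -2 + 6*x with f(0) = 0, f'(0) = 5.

Characteristic equation r² + 16 = 0 has discriminant (0)² - 4·(16) = -64 < 0, so r = ± 4i.
Hence f_h = C1*cos(4*x) + C2*sin(4*x).
For the particular solution try f_p = A0 + A1*x. Substituting and matching coefficients of each power of x gives A0 = -1/8, A1 = 3/8, so f_p = -1/8 + 3*x/8.
General solution: f = -1/8 + 3*x/8 + C1*cos(4*x) + C2*sin(4*x).
Apply the initial conditions: f(0) = -1/8 + C1 = 0 and f'(0) = 3/8 + 4*C2 = 5. Solving gives C1 = 1/8, C2 = 37/32.

f = -1/8 + cos(4*x)/8 + 3*x/8 + 37*sin(4*x)/32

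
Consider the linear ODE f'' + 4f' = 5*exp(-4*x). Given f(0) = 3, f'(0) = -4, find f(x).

f = 37/16 + 11*exp(-4*x)/16 - 5*x*exp(-4*x)/4

Characteristic equation r² + 4r = 0 factors as (r + 4)r = 0, so r = -4, 0.
Hence f_h = C1*exp(-4*x) + C2.
Since exp(-4*x) solves the homogeneous equation (r = -4 is a root of multiplicity 1), multiply the trial by x. Try f_p = A*x*exp(-4*x). Substituting into the equation and dividing by exp(-4*x) gives A = -5/4, so f_p = -5*x*exp(-4*x)/4.
General solution: f = C2 + C1*exp(-4*x) - 5*x*exp(-4*x)/4.
Apply the initial conditions: f(0) = C1 + C2 = 3 and f'(0) = -5/4 - 4*C1 = -4. Solving gives C1 = 11/16, C2 = 37/16.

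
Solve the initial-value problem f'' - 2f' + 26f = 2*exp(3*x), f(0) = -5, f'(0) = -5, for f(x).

Characteristic equation r² - 2r + 26 = 0 has discriminant (-2)² - 4·(26) = -100 < 0, so r = 1 ± 5i.
Hence f_h = C1*cos(5*x)*exp(x) + C2*exp(x)*sin(5*x).
Try f_p = A*exp(3*x). Substituting into the equation and dividing by exp(3*x) gives A = 2/29, so f_p = 2*exp(3*x)/29.
General solution: f = 2*exp(3*x)/29 + C1*cos(5*x)*exp(x) + C2*exp(x)*sin(5*x).
Apply the initial conditions: f(0) = 2/29 + C1 = -5 and f'(0) = 6/29 + C1 + 5*C2 = -5. Solving gives C1 = -147/29, C2 = -4/145.

f = 2*exp(3*x)/29 - 147*cos(5*x)*exp(x)/29 - 4*exp(x)*sin(5*x)/145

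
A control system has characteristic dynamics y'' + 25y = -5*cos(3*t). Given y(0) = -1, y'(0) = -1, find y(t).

Characteristic equation r² + 25 = 0 has discriminant (0)² - 4·(25) = -100 < 0, so r = ± 5i.
Hence y_h = C1*cos(5*t) + C2*sin(5*t).
Try y_p = A*cos(3*t) + B*sin(3*t). Substituting and equating the coefficients of cos(3t) and sin(3t) gives A = -5/16, B = 0, so y_p = -5*cos(3*t)/16.
General solution: y = -5*cos(3*t)/16 + C1*cos(5*t) + C2*sin(5*t).
Apply the initial conditions: y(0) = -5/16 + C1 = -1 and y'(0) = 5*C2 = -1. Solving gives C1 = -11/16, C2 = -1/5.

y = -11*cos(5*t)/16 - 5*cos(3*t)/16 - sin(5*t)/5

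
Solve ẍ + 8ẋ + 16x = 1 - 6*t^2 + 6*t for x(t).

x = -17/64 - 3*t**2/8 + 3*t/4 + C1*exp(-4*t) + C2*t*exp(-4*t)

Characteristic equation r² + 8r + 16 = 0 has discriminant (8)² - 4·(16) = 0, so r = -4 is a repeated root.
Hence x_h = (C1 + C2*t)*exp(-4*t).
For the particular solution try x_p = A0 + A1*t + A2*t^2. Substituting and matching coefficients of each power of t gives A0 = -17/64, A1 = 3/4, A2 = -3/8, so x_p = -17/64 - 3*t^2/8 + 3*t/4.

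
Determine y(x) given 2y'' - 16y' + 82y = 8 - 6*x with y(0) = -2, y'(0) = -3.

y = 140/1681 - 3*x/41 - 3502*cos(5*x)*exp(4*x)/1681 + 9088*exp(4*x)*sin(5*x)/8405

Divide through by 2: y'' - 8y' + 41y = 4 - 3*x.
Characteristic equation r² - 8r + 41 = 0 has discriminant (-8)² - 4·(41) = -100 < 0, so r = 4 ± 5i.
Hence y_h = C1*cos(5*x)*exp(4*x) + C2*exp(4*x)*sin(5*x).
For the particular solution try y_p = A0 + A1*x. Substituting and matching coefficients of each power of x gives A0 = 140/1681, A1 = -3/41, so y_p = 140/1681 - 3*x/41.
General solution: y = 140/1681 - 3*x/41 + C1*cos(5*x)*exp(4*x) + C2*exp(4*x)*sin(5*x).
Apply the initial conditions: y(0) = 140/1681 + C1 = -2 and y'(0) = -3/41 + 4*C1 + 5*C2 = -3. Solving gives C1 = -3502/1681, C2 = 9088/8405.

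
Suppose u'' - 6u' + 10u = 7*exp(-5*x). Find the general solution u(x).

Characteristic equation r² - 6r + 10 = 0 has discriminant (-6)² - 4·(10) = -4 < 0, so r = 3 ± i.
Hence u_h = C1*cos(x)*exp(3*x) + C2*exp(3*x)*sin(x).
Try u_p = A*exp(-5*x). Substituting into the equation and dividing by exp(-5*x) gives A = 7/65, so u_p = 7*exp(-5*x)/65.

u = 7*exp(-5*x)/65 + C1*cos(x)*exp(3*x) + C2*exp(3*x)*sin(x)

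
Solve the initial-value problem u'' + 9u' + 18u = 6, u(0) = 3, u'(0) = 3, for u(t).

u = 1/3 - 11*exp(-6*t)/3 + 19*exp(-3*t)/3

Characteristic equation r² + 9r + 18 = 0 factors as (r + 3)(r + 6) = 0, so r = -3, -6.
Hence u_h = C1*exp(-3*t) + C2*exp(-6*t).
For the particular solution try u_p = A0. Substituting and matching coefficients of each power of t gives A0 = 1/3, so u_p = 1/3.
General solution: u = 1/3 + C1*exp(-3*t) + C2*exp(-6*t).
Apply the initial conditions: u(0) = 1/3 + C1 + C2 = 3 and u'(0) = -6*C2 - 3*C1 = 3. Solving gives C1 = 19/3, C2 = -11/3.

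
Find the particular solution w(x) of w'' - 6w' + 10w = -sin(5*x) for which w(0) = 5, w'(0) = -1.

w = -2*cos(5*x)/75 + sin(5*x)/75 - 1211*exp(3*x)*sin(x)/75 + 377*cos(x)*exp(3*x)/75

Characteristic equation r² - 6r + 10 = 0 has discriminant (-6)² - 4·(10) = -4 < 0, so r = 3 ± i.
Hence w_h = C1*cos(x)*exp(3*x) + C2*exp(3*x)*sin(x).
Try w_p = A*cos(5*x) + B*sin(5*x). Substituting and equating the coefficients of cos(5x) and sin(5x) gives A = -2/75, B = 1/75, so w_p = -2*cos(5*x)/75 + sin(5*x)/75.
General solution: w = -2*cos(5*x)/75 + sin(5*x)/75 + C1*cos(x)*exp(3*x) + C2*exp(3*x)*sin(x).
Apply the initial conditions: w(0) = -2/75 + C1 = 5 and w'(0) = 1/15 + C2 + 3*C1 = -1. Solving gives C1 = 377/75, C2 = -1211/75.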